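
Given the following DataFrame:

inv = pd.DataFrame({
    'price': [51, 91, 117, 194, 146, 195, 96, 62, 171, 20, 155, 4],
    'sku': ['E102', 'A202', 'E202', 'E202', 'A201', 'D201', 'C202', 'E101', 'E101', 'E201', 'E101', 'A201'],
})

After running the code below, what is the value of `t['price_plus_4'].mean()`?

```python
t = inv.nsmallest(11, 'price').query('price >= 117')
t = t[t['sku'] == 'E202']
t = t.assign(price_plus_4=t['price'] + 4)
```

159.5

take 11 rows with smallest price:
    price   sku
11      4  A201
9      20  E201
0      51  E102
7      62  E101
1      91  A202
6      96  C202
2     117  E202
4     146  A201
10    155  E101
8     171  E101
3     194  E202
filter rows where price >= 117:
    price   sku
2     117  E202
4     146  A201
10    155  E101
8     171  E101
3     194  E202
filter rows where sku == 'E202':
   price   sku
2    117  E202
3    194  E202
add column price_plus_4 = t['price'] + 4:
   price   sku  price_plus_4
2    117  E202           121
3    194  E202           198
Reading off the mean of column 'price_plus_4', we get 159.5.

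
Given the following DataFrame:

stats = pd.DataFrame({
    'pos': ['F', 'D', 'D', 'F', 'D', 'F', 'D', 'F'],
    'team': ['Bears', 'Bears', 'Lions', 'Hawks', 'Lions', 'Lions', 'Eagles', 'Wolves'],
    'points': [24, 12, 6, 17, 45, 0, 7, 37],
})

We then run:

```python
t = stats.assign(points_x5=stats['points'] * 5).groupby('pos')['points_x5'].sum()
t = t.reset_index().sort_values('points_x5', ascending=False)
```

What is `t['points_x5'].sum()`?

740

add column points_x5 = stats['points'] * 5:
  pos    team  points  points_x5
0   F   Bears      24        120
1   D   Bears      12         60
2   D   Lions       6         30
3   F   Hawks      17         85
4   D   Lions      45        225
5   F   Lions       0          0
6   D  Eagles       7         35
7   F  Wolves      37        185
group by pos, sum of points_x5:
pos
D    350
F    390
Name: points_x5, dtype: int64
reset_index():
  pos  points_x5
0   D        350
1   F        390
sort by points_x5 descending:
  pos  points_x5
1   F        390
0   D        350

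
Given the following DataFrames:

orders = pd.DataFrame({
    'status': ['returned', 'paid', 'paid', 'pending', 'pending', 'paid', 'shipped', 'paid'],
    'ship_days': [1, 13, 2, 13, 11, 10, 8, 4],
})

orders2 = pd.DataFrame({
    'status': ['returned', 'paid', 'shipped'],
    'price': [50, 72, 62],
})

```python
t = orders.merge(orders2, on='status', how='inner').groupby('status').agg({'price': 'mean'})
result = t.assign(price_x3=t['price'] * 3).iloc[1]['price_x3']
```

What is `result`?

merge on 'status' (how='inner') → 6 rows:
     status  ship_days  price
0  returned          1     50
1      paid         13     72
2      paid          2     72
3      paid         10     72
4   shipped          8     62
5      paid          4     72
group by status, mean of price:
          price
status         
paid       72.0
returned   50.0
shipped    62.0
add column price_x3 = t['price'] * 3:
          price  price_x3
status                   
paid       72.0     216.0
returned   50.0     150.0
shipped    62.0     186.0

150.0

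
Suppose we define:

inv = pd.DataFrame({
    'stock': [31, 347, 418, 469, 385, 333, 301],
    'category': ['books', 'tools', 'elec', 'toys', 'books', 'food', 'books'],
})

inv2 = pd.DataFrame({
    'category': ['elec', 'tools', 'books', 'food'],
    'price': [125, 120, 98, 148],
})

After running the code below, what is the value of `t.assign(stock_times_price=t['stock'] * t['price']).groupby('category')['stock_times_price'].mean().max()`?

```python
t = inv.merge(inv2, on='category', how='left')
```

merge on 'category' (how='left') → 7 rows:
   stock category  price
0     31    books   98.0
1    347    tools  120.0
2    418     elec  125.0
3    469     toys    NaN
4    385    books   98.0
5    333     food  148.0
6    301    books   98.0
add column stock_times_price = t['stock'] * t['price']:
   stock category  price  stock_times_price
0     31    books   98.0             3038.0
1    347    tools  120.0            41640.0
2    418     elec  125.0            52250.0
3    469     toys    NaN                NaN
4    385    books   98.0            37730.0
5    333     food  148.0            49284.0
6    301    books   98.0            29498.0
group by category, mean of stock_times_price:
category
books    23422.0
elec     52250.0
food     49284.0
tools    41640.0
toys         NaN
Name: stock_times_price, dtype: float64

52250.0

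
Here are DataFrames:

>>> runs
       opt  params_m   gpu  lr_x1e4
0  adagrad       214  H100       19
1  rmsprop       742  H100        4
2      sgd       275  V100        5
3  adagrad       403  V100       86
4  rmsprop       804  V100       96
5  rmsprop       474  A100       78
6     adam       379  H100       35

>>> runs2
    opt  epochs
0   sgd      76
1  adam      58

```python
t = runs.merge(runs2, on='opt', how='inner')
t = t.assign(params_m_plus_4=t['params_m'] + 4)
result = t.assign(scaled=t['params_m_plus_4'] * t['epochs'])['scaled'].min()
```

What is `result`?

merge on 'opt' (how='inner') → 2 rows:
    opt  params_m   gpu  lr_x1e4  epochs
0   sgd       275  V100        5      76
1  adam       379  H100       35      58
add column params_m_plus_4 = t['params_m'] + 4:
    opt  params_m   gpu  lr_x1e4  epochs  params_m_plus_4
0   sgd       275  V100        5      76              279
1  adam       379  H100       35      58              383
add column scaled = t['params_m_plus_4'] * t['epochs']:
    opt  params_m   gpu  lr_x1e4  epochs  params_m_plus_4  scaled
0   sgd       275  V100        5      76              279   21204
1  adam       379  H100       35      58              383   22214
Then the min of column 'scaled': 21204

21204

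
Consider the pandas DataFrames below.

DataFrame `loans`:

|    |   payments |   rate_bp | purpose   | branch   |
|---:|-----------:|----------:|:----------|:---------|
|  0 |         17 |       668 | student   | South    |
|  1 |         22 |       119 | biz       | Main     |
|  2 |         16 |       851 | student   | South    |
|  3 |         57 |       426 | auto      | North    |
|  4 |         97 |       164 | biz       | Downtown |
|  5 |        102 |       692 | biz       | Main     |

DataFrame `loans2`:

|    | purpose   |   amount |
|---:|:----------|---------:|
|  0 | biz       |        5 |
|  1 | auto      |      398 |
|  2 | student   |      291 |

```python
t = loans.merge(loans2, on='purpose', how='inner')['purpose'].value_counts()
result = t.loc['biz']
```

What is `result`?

3

merge on 'purpose' (how='inner') → 6 rows:
   payments  rate_bp  purpose    branch  amount
0        17      668  student     South     291
1        22      119      biz      Main       5
2        16      851  student     South     291
3        57      426     auto     North     398
4        97      164      biz  Downtown       5
5       102      692      biz      Main       5
value_counts of purpose:
purpose
biz        3
student    2
auto       1
Name: count, dtype: int64
Then the value at index 'biz': 3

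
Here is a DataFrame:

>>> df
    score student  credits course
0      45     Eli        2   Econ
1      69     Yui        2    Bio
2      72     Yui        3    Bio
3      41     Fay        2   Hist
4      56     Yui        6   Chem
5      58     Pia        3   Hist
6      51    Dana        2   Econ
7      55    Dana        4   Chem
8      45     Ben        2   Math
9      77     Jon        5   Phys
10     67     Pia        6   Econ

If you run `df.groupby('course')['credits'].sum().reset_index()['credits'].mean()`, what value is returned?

6.16666666667

group by course, sum of credits:
course
Bio      5
Chem    10
Econ    10
Hist     5
Math     2
Phys     5
Name: credits, dtype: int64
reset_index():
  course  credits
0    Bio        5
1   Chem       10
2   Econ       10
3   Hist        5
4   Math        2
5   Phys        5
mean of column 'credits' → 6.16666666667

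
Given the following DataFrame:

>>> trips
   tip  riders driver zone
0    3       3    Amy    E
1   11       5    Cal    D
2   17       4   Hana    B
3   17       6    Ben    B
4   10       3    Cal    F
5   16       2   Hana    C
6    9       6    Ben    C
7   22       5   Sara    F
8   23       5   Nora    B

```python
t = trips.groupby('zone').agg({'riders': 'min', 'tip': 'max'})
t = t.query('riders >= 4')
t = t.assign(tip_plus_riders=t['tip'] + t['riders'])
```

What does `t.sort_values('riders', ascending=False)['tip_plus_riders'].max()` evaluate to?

group by zone: min(riders), max(tip):
      riders  tip
zone             
B          4   23
C          2   16
D          5   11
E          3    3
F          3   22
filter rows where riders >= 4:
      riders  tip
zone             
B          4   23
D          5   11
add column tip_plus_riders = t['tip'] + t['riders']:
      riders  tip  tip_plus_riders
zone                              
B          4   23               27
D          5   11               16
sort by riders descending:
      riders  tip  tip_plus_riders
zone                              
D          5   11               16
B          4   23               27

27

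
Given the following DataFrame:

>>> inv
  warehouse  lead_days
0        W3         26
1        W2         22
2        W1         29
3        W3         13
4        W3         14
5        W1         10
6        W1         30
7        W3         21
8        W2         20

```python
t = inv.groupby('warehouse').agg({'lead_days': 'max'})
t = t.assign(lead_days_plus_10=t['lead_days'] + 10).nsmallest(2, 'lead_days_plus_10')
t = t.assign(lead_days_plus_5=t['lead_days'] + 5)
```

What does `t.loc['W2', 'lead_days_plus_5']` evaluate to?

27

group by warehouse, max of lead_days:
           lead_days
warehouse           
W1                30
W2                22
W3                26
add column lead_days_plus_10 = t['lead_days'] + 10:
           lead_days  lead_days_plus_10
warehouse                              
W1                30                 40
W2                22                 32
W3                26                 36
take 2 rows with smallest lead_days_plus_10:
           lead_days  lead_days_plus_10
warehouse                              
W2                22                 32
W3                26                 36
add column lead_days_plus_5 = t['lead_days'] + 5:
           lead_days  lead_days_plus_10  lead_days_plus_5
warehouse                                                
W2                22                 32                27
W3                26                 36                31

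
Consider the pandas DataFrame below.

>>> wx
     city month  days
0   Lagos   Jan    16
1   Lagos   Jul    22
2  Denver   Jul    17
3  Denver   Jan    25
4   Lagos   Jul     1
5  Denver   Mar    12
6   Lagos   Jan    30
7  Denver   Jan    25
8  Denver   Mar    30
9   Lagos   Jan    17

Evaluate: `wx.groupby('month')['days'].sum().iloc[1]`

group by month, sum of days:
month
Jan    113
Jul     40
Mar     42
Name: days, dtype: int64
Hence 40.

40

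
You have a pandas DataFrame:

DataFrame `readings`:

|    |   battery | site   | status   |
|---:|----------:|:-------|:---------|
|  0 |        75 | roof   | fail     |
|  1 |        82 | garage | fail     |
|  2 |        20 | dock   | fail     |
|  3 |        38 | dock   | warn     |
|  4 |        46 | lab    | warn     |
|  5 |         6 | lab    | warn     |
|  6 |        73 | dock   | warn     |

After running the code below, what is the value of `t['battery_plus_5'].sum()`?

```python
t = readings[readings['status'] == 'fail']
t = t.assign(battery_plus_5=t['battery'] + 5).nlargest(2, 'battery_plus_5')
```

filter rows where status == 'fail':
   battery    site status
0       75    roof   fail
1       82  garage   fail
2       20    dock   fail
add column battery_plus_5 = t['battery'] + 5:
   battery    site status  battery_plus_5
0       75    roof   fail              80
1       82  garage   fail              87
2       20    dock   fail              25
take 2 rows with largest battery_plus_5:
   battery    site status  battery_plus_5
1       82  garage   fail              87
0       75    roof   fail              80
So sum() = 167.

167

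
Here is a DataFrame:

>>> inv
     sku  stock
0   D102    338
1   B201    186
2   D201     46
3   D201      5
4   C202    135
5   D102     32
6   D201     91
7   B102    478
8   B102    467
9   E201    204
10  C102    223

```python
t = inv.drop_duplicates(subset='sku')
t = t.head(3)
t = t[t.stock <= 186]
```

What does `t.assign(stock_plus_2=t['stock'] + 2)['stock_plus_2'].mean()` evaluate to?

drop duplicate sku (keep=first):
     sku  stock
0   D102    338
1   B201    186
2   D201     46
4   C202    135
7   B102    478
9   E201    204
10  C102    223
take first 3 rows:
    sku  stock
0  D102    338
1  B201    186
2  D201     46
filter rows where stock <= 186:
    sku  stock
1  B201    186
2  D201     46
add column stock_plus_2 = t['stock'] + 2:
    sku  stock  stock_plus_2
1  B201    186           188
2  D201     46            48

118.0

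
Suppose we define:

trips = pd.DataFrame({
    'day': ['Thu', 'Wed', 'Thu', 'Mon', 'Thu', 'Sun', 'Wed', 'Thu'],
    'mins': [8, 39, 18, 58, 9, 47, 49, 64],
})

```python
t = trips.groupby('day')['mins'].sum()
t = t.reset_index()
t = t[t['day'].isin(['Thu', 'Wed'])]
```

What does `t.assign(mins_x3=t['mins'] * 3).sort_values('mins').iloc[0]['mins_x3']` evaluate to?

group by day, sum of mins:
day
Mon    58
Sun    47
Thu    99
Wed    88
Name: mins, dtype: int64
reset_index():
   day  mins
0  Mon    58
1  Sun    47
2  Thu    99
3  Wed    88
filter rows where day in ['Thu', 'Wed']:
   day  mins
2  Thu    99
3  Wed    88
add column mins_x3 = t['mins'] * 3:
   day  mins  mins_x3
2  Thu    99      297
3  Wed    88      264
sort by mins:
   day  mins  mins_x3
3  Wed    88      264
2  Thu    99      297
So iloc[0]['mins_x3'] = 264.

264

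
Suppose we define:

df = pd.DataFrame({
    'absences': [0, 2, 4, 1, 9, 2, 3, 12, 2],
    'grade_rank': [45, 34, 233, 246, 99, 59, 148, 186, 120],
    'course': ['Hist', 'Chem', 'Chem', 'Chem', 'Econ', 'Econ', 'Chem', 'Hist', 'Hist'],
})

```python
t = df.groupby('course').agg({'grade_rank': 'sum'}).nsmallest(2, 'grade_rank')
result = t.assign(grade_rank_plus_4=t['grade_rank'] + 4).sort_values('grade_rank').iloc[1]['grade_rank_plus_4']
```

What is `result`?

group by course, sum of grade_rank:
        grade_rank
course            
Chem           661
Econ           158
Hist           351
take 2 rows with smallest grade_rank:
        grade_rank
course            
Econ           158
Hist           351
add column grade_rank_plus_4 = t['grade_rank'] + 4:
        grade_rank  grade_rank_plus_4
course                               
Econ           158                162
Hist           351                355
sort by grade_rank:
        grade_rank  grade_rank_plus_4
course                               
Econ           158                162
Hist           351                355
Finally, value at position 1, column 'grade_rank_plus_4' = 355.

355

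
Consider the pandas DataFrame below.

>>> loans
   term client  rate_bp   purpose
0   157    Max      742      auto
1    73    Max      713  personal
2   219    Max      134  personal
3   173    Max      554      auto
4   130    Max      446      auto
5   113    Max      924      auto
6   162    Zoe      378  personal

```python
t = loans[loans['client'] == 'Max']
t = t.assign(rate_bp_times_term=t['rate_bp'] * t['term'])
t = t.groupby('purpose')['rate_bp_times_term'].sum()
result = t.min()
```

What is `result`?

81395

filter rows where client == 'Max':
   term client  rate_bp   purpose
0   157    Max      742      auto
1    73    Max      713  personal
2   219    Max      134  personal
3   173    Max      554      auto
4   130    Max      446      auto
5   113    Max      924      auto
add column rate_bp_times_term = t['rate_bp'] * t['term']:
   term client  rate_bp   purpose  rate_bp_times_term
0   157    Max      742      auto              116494
1    73    Max      713  personal               52049
2   219    Max      134  personal               29346
3   173    Max      554      auto               95842
4   130    Max      446      auto               57980
5   113    Max      924      auto              104412
group by purpose, sum of rate_bp_times_term:
purpose
auto        374728
personal     81395
Name: rate_bp_times_term, dtype: int64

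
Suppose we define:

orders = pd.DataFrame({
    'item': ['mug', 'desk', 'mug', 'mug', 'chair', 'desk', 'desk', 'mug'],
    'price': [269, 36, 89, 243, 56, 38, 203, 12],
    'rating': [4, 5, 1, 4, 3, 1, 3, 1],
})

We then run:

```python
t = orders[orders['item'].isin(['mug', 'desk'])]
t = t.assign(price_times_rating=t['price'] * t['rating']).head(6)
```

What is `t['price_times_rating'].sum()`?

filter rows where item in ['mug', 'desk']:
   item  price  rating
0   mug    269       4
1  desk     36       5
2   mug     89       1
3   mug    243       4
5  desk     38       1
6  desk    203       3
7   mug     12       1
add column price_times_rating = t['price'] * t['rating']:
   item  price  rating  price_times_rating
0   mug    269       4                1076
1  desk     36       5                 180
2   mug     89       1                  89
3   mug    243       4                 972
5  desk     38       1                  38
6  desk    203       3                 609
7   mug     12       1                  12
take first 6 rows:
   item  price  rating  price_times_rating
0   mug    269       4                1076
1  desk     36       5                 180
2   mug     89       1                  89
3   mug    243       4                 972
5  desk     38       1                  38
6  desk    203       3                 609
sum of column 'price_times_rating' → 2964

2964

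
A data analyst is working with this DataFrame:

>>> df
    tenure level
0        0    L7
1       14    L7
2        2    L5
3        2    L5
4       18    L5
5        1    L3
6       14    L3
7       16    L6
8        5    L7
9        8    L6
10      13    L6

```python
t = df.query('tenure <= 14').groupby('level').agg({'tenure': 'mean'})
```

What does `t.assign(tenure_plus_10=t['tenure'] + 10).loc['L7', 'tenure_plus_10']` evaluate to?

filter rows where tenure <= 14:
    tenure level
0        0    L7
1       14    L7
2        2    L5
3        2    L5
5        1    L3
6       14    L3
8        5    L7
9        8    L6
10      13    L6
group by level, mean of tenure:
          tenure
level           
L3      7.500000
L5      2.000000
L6     10.500000
L7      6.333333
add column tenure_plus_10 = t['tenure'] + 10:
          tenure  tenure_plus_10
level                           
L3      7.500000       17.500000
L5      2.000000       12.000000
L6     10.500000       20.500000
L7      6.333333       16.333333
The value at row 'L7', column 'tenure_plus_10' is 16.3333333333.

16.3333333333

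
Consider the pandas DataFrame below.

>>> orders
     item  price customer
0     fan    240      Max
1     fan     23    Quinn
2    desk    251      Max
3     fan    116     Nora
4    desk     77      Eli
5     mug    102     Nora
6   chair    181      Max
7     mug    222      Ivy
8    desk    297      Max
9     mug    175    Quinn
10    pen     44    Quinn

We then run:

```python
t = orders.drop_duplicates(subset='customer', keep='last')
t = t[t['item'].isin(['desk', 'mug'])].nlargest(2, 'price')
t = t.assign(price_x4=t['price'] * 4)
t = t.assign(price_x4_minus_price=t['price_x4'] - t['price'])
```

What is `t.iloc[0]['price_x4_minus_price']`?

891

drop duplicate customer (keep=last):
    item  price customer
4   desk     77      Eli
5    mug    102     Nora
7    mug    222      Ivy
8   desk    297      Max
10   pen     44    Quinn
filter rows where item in ['desk', 'mug']:
   item  price customer
4  desk     77      Eli
5   mug    102     Nora
7   mug    222      Ivy
8  desk    297      Max
take 2 rows with largest price:
   item  price customer
8  desk    297      Max
7   mug    222      Ivy
add column price_x4 = t['price'] * 4:
   item  price customer  price_x4
8  desk    297      Max      1188
7   mug    222      Ivy       888
add column price_x4_minus_price = t['price_x4'] - t['price']:
   item  price customer  price_x4  price_x4_minus_price
8  desk    297      Max      1188                   891
7   mug    222      Ivy       888                   666
So iloc[0]['price_x4_minus_price'] = 891.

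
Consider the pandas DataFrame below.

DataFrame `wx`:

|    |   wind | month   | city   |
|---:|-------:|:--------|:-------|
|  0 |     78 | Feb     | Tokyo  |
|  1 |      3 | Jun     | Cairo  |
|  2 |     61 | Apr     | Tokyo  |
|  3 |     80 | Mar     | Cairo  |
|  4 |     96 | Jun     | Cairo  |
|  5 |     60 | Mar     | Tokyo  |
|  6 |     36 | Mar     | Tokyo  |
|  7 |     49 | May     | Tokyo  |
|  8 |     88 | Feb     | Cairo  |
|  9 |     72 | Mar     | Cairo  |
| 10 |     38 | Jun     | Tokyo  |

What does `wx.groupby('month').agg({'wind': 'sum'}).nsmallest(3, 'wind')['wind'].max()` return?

137

group by month, sum of wind:
       wind
month      
Apr      61
Feb     166
Jun     137
Mar     248
May      49
take 3 rows with smallest wind:
       wind
month      
May      49
Apr      61
Jun     137
Hence 137.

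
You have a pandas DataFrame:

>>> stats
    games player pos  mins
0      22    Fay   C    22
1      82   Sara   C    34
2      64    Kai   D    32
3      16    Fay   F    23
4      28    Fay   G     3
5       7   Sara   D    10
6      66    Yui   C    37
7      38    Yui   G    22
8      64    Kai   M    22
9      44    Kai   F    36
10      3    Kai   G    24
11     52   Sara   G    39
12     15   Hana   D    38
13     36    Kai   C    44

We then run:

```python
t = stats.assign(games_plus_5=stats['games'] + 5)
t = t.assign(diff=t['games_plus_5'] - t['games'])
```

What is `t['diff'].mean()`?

5.0

add column games_plus_5 = stats['games'] + 5:
    games player pos  mins  games_plus_5
0      22    Fay   C    22            27
1      82   Sara   C    34            87
2      64    Kai   D    32            69
3      16    Fay   F    23            21
4      28    Fay   G     3            33
5       7   Sara   D    10            12
6      66    Yui   C    37            71
7      38    Yui   G    22            43
8      64    Kai   M    22            69
9      44    Kai   F    36            49
10      3    Kai   G    24             8
11     52   Sara   G    39            57
12     15   Hana   D    38            20
13     36    Kai   C    44            41
add column diff = t['games_plus_5'] - t['games']:
    games player pos  mins  games_plus_5  diff
0      22    Fay   C    22            27     5
1      82   Sara   C    34            87     5
2      64    Kai   D    32            69     5
3      16    Fay   F    23            21     5
4      28    Fay   G     3            33     5
5       7   Sara   D    10            12     5
6      66    Yui   C    37            71     5
7      38    Yui   G    22            43     5
8      64    Kai   M    22            69     5
9      44    Kai   F    36            49     5
10      3    Kai   G    24             8     5
11     52   Sara   G    39            57     5
12     15   Hana   D    38            20     5
13     36    Kai   C    44            41     5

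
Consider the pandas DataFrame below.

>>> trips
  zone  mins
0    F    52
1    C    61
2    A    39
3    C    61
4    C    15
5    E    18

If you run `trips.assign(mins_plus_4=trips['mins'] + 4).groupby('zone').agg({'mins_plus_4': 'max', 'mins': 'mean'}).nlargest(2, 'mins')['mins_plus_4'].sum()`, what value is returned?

add column mins_plus_4 = trips['mins'] + 4:
  zone  mins  mins_plus_4
0    F    52           56
1    C    61           65
2    A    39           43
3    C    61           65
4    C    15           19
5    E    18           22
group by zone: max(mins_plus_4), mean(mins):
      mins_plus_4       mins
zone                        
A              43  39.000000
C              65  45.666667
E              22  18.000000
F              56  52.000000
take 2 rows with largest mins:
      mins_plus_4       mins
zone                        
F              56  52.000000
C              65  45.666667

121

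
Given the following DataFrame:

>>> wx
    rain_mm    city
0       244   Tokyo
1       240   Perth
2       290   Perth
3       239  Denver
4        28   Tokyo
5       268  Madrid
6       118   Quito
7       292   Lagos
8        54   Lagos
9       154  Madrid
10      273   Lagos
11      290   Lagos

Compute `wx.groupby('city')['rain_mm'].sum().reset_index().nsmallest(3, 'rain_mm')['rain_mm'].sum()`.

group by city, sum of rain_mm:
city
Denver    239
Lagos     909
Madrid    422
Perth     530
Quito     118
Tokyo     272
Name: rain_mm, dtype: int64
reset_index():
     city  rain_mm
0  Denver      239
1   Lagos      909
2  Madrid      422
3   Perth      530
4   Quito      118
5   Tokyo      272
take 3 rows with smallest rain_mm:
     city  rain_mm
4   Quito      118
0  Denver      239
5   Tokyo      272
Reading off the sum of column 'rain_mm', we get 629.

629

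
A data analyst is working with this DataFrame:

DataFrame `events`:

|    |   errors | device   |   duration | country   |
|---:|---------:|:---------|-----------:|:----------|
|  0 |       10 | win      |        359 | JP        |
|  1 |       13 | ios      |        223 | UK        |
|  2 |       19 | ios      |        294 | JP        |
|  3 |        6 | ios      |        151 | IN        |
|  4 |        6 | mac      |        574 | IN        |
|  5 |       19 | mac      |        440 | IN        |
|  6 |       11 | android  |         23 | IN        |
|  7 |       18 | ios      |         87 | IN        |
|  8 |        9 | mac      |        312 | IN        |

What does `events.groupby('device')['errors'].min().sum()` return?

33

group by device, min of errors:
device
android    11
ios         6
mac         6
win        10
Name: errors, dtype: int64
Taking the sum of the resulting series gives 33.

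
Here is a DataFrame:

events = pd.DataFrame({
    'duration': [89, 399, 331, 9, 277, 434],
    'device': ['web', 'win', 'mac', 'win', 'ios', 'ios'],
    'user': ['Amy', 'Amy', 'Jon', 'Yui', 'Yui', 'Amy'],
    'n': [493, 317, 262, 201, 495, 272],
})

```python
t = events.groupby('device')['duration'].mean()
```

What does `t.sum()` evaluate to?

979.5

group by device, mean of duration:
device
ios    355.5
mac    331.0
web     89.0
win    204.0
Name: duration, dtype: float64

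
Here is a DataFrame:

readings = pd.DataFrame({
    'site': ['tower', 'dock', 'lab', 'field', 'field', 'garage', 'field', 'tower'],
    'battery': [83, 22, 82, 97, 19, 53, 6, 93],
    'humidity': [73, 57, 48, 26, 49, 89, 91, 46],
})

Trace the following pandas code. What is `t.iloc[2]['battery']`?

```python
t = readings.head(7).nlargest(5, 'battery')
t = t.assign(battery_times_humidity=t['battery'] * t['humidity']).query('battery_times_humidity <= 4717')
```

take first 7 rows:
     site  battery  humidity
0   tower       83        73
1    dock       22        57
2     lab       82        48
3   field       97        26
4   field       19        49
5  garage       53        89
6   field        6        91
take 5 rows with largest battery:
     site  battery  humidity
3   field       97        26
0   tower       83        73
2     lab       82        48
5  garage       53        89
1    dock       22        57
add column battery_times_humidity = t['battery'] * t['humidity']:
     site  battery  humidity  battery_times_humidity
3   field       97        26                    2522
0   tower       83        73                    6059
2     lab       82        48                    3936
5  garage       53        89                    4717
1    dock       22        57                    1254
filter rows where battery_times_humidity <= 4717:
     site  battery  humidity  battery_times_humidity
3   field       97        26                    2522
2     lab       82        48                    3936
5  garage       53        89                    4717
1    dock       22        57                    1254
Finally, value at position 2, column 'battery' = 53.

53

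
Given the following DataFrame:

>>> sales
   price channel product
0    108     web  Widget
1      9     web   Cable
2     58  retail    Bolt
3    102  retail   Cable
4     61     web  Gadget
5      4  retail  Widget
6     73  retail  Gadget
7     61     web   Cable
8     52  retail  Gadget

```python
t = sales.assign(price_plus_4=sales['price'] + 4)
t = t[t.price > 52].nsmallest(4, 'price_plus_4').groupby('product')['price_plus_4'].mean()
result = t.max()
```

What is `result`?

add column price_plus_4 = sales['price'] + 4:
   price channel product  price_plus_4
0    108     web  Widget           112
1      9     web   Cable            13
2     58  retail    Bolt            62
3    102  retail   Cable           106
4     61     web  Gadget            65
5      4  retail  Widget             8
6     73  retail  Gadget            77
7     61     web   Cable            65
8     52  retail  Gadget            56
filter rows where price > 52:
   price channel product  price_plus_4
0    108     web  Widget           112
2     58  retail    Bolt            62
3    102  retail   Cable           106
4     61     web  Gadget            65
6     73  retail  Gadget            77
7     61     web   Cable            65
take 4 rows with smallest price_plus_4:
   price channel product  price_plus_4
2     58  retail    Bolt            62
4     61     web  Gadget            65
7     61     web   Cable            65
6     73  retail  Gadget            77
group by product, mean of price_plus_4:
product
Bolt      62.0
Cable     65.0
Gadget    71.0
Name: price_plus_4, dtype: float64

71.0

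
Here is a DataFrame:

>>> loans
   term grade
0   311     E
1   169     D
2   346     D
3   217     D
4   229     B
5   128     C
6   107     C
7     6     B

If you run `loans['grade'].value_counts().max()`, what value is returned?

value_counts of grade:
grade
D    3
B    2
C    2
E    1
Name: count, dtype: int64
Reading off the max of the resulting series, we get 3.

3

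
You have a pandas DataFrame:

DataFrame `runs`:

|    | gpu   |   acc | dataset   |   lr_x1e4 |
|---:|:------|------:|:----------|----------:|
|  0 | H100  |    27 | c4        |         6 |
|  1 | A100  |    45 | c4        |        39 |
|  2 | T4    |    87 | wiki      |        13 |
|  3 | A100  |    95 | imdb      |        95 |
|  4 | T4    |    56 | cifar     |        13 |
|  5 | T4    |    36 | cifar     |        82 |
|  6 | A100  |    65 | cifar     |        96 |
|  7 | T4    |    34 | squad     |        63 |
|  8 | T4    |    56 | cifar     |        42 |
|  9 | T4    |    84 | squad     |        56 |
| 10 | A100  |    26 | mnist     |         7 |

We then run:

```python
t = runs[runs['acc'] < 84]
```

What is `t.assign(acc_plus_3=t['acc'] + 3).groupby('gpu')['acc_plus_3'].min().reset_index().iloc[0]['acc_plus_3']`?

filter rows where acc < 84:
     gpu  acc dataset  lr_x1e4
0   H100   27      c4        6
1   A100   45      c4       39
4     T4   56   cifar       13
5     T4   36   cifar       82
6   A100   65   cifar       96
7     T4   34   squad       63
8     T4   56   cifar       42
10  A100   26   mnist        7
add column acc_plus_3 = t['acc'] + 3:
     gpu  acc dataset  lr_x1e4  acc_plus_3
0   H100   27      c4        6          30
1   A100   45      c4       39          48
4     T4   56   cifar       13          59
5     T4   36   cifar       82          39
6   A100   65   cifar       96          68
7     T4   34   squad       63          37
8     T4   56   cifar       42          59
10  A100   26   mnist        7          29
group by gpu, min of acc_plus_3:
gpu
A100    29
H100    30
T4      37
Name: acc_plus_3, dtype: int64
reset_index():
    gpu  acc_plus_3
0  A100          29
1  H100          30
2    T4          37
Reading off the value at position 0, column 'acc_plus_3', we get 29.

29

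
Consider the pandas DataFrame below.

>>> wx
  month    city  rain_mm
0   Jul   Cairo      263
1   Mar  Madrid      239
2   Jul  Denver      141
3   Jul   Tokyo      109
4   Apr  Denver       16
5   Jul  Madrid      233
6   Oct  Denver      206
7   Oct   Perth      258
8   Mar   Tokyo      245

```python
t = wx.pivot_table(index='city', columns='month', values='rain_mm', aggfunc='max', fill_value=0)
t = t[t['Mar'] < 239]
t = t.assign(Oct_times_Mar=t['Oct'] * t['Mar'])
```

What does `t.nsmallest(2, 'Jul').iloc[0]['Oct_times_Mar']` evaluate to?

0

pivot: rows=city, cols=month, max(rain_mm):
month   Apr  Jul  Mar  Oct
city                      
Cairo     0  263    0    0
Denver   16  141    0  206
Madrid    0  233  239    0
Perth     0    0    0  258
Tokyo     0  109  245    0
filter rows where Mar < 239:
month   Apr  Jul  Mar  Oct
city                      
Cairo     0  263    0    0
Denver   16  141    0  206
Perth     0    0    0  258
add column Oct_times_Mar = t['Oct'] * t['Mar']:
month   Apr  Jul  Mar  Oct  Oct_times_Mar
city                                     
Cairo     0  263    0    0              0
Denver   16  141    0  206              0
Perth     0    0    0  258              0
take 2 rows with smallest Jul:
month   Apr  Jul  Mar  Oct  Oct_times_Mar
city                                     
Perth     0    0    0  258              0
Denver   16  141    0  206              0
Finally, value at position 0, column 'Oct_times_Mar' = 0.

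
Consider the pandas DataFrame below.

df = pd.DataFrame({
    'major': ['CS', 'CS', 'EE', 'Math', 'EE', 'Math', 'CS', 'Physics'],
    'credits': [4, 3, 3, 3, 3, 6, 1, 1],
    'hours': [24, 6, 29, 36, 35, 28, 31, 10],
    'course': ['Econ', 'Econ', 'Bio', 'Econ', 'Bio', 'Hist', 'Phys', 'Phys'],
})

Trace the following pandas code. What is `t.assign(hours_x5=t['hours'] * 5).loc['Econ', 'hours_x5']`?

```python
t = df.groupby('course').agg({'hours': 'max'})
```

group by course, max of hours:
        hours
course       
Bio        35
Econ       36
Hist       28
Phys       31
add column hours_x5 = t['hours'] * 5:
        hours  hours_x5
course                 
Bio        35       175
Econ       36       180
Hist       28       140
Phys       31       155
So loc['Econ', 'hours_x5'] = 180.

180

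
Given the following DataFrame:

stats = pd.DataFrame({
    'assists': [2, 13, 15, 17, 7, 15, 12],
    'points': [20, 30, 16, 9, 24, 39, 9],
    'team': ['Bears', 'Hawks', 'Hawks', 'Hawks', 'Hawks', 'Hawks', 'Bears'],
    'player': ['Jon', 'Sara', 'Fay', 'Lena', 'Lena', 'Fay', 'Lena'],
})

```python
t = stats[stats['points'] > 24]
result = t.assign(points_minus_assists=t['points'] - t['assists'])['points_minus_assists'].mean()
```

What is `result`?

20.5

filter rows where points > 24:
   assists  points   team player
1       13      30  Hawks   Sara
5       15      39  Hawks    Fay
add column points_minus_assists = t['points'] - t['assists']:
   assists  points   team player  points_minus_assists
1       13      30  Hawks   Sara                    17
5       15      39  Hawks    Fay                    24
So mean() = 20.5.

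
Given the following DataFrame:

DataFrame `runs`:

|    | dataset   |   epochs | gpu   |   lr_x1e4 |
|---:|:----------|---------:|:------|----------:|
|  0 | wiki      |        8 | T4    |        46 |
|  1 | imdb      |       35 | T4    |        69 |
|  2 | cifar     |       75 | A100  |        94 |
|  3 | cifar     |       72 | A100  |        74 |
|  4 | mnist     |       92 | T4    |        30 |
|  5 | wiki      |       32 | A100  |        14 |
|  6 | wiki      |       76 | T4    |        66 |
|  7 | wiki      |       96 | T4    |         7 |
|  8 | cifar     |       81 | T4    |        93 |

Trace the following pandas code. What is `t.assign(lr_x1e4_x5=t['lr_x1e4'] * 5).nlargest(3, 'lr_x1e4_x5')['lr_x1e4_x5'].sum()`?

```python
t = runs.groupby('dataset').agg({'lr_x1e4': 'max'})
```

1145

group by dataset, max of lr_x1e4:
         lr_x1e4
dataset         
cifar         94
imdb          69
mnist         30
wiki          66
add column lr_x1e4_x5 = t['lr_x1e4'] * 5:
         lr_x1e4  lr_x1e4_x5
dataset                     
cifar         94         470
imdb          69         345
mnist         30         150
wiki          66         330
take 3 rows with largest lr_x1e4_x5:
         lr_x1e4  lr_x1e4_x5
dataset                     
cifar         94         470
imdb          69         345
wiki          66         330
Finally, sum of column 'lr_x1e4_x5' = 1145.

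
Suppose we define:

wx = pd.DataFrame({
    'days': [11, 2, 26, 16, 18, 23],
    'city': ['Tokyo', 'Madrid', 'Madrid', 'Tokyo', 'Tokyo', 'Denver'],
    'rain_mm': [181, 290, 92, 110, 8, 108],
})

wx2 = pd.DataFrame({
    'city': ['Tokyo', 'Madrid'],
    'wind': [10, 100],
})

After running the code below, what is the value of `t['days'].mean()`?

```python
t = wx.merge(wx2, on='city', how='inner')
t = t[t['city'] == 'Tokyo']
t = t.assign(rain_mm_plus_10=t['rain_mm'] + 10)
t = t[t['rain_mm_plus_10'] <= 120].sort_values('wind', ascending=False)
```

17.0

merge on 'city' (how='inner') → 5 rows:
   days    city  rain_mm  wind
0    11   Tokyo      181    10
1     2  Madrid      290   100
2    26  Madrid       92   100
3    16   Tokyo      110    10
4    18   Tokyo        8    10
filter rows where city == 'Tokyo':
   days   city  rain_mm  wind
0    11  Tokyo      181    10
3    16  Tokyo      110    10
4    18  Tokyo        8    10
add column rain_mm_plus_10 = t['rain_mm'] + 10:
   days   city  rain_mm  wind  rain_mm_plus_10
0    11  Tokyo      181    10              191
3    16  Tokyo      110    10              120
4    18  Tokyo        8    10               18
filter rows where rain_mm_plus_10 <= 120:
   days   city  rain_mm  wind  rain_mm_plus_10
3    16  Tokyo      110    10              120
4    18  Tokyo        8    10               18
sort by wind descending:
   days   city  rain_mm  wind  rain_mm_plus_10
3    16  Tokyo      110    10              120
4    18  Tokyo        8    10               18
Finally, mean of column 'days' = 17.0.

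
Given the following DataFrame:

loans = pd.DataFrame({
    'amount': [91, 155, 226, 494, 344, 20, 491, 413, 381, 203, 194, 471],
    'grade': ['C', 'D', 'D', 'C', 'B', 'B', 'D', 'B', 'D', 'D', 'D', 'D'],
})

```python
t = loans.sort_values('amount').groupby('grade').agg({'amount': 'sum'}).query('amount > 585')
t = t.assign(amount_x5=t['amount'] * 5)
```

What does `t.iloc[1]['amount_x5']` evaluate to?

sort by amount:
    amount grade
5       20     B
0       91     C
1      155     D
10     194     D
9      203     D
2      226     D
4      344     B
8      381     D
7      413     B
11     471     D
6      491     D
3      494     C
group by grade, sum of amount:
       amount
grade        
B         777
C         585
D        2121
filter rows where amount > 585:
       amount
grade        
B         777
D        2121
add column amount_x5 = t['amount'] * 5:
       amount  amount_x5
grade                   
B         777       3885
D        2121      10605
Taking the value at position 1, column 'amount_x5' gives 10605.

10605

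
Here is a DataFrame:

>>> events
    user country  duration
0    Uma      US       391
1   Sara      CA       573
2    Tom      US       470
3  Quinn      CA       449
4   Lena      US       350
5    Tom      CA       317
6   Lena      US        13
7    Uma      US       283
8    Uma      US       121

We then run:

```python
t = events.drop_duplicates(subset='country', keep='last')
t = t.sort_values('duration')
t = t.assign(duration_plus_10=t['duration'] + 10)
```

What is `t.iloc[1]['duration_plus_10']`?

327

drop duplicate country (keep=last):
  user country  duration
5  Tom      CA       317
8  Uma      US       121
sort by duration:
  user country  duration
8  Uma      US       121
5  Tom      CA       317
add column duration_plus_10 = t['duration'] + 10:
  user country  duration  duration_plus_10
8  Uma      US       121               131
5  Tom      CA       317               327
Reading off the value at position 1, column 'duration_plus_10', we get 327.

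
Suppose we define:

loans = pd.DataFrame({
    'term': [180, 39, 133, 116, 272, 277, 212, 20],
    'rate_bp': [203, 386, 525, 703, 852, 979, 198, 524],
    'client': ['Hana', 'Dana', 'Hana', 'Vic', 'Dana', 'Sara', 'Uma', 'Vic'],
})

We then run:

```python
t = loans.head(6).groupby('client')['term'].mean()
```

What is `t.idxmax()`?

Sara

take first 6 rows:
   term  rate_bp client
0   180      203   Hana
1    39      386   Dana
2   133      525   Hana
3   116      703    Vic
4   272      852   Dana
5   277      979   Sara
group by client, mean of term:
client
Dana    155.5
Hana    156.5
Sara    277.0
Vic     116.0
Name: term, dtype: float64
label with the largest value → Sara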